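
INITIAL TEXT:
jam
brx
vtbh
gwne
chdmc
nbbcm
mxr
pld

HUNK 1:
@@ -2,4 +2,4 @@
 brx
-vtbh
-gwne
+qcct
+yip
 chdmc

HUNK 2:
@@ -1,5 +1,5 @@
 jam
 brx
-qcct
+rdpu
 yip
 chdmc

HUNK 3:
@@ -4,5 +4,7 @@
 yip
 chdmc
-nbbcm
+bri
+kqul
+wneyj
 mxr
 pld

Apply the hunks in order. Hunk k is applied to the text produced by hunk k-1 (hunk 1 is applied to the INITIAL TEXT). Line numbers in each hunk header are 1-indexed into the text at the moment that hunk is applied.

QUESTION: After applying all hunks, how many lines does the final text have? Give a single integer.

Hunk 1: at line 2 remove [vtbh,gwne] add [qcct,yip] -> 8 lines: jam brx qcct yip chdmc nbbcm mxr pld
Hunk 2: at line 1 remove [qcct] add [rdpu] -> 8 lines: jam brx rdpu yip chdmc nbbcm mxr pld
Hunk 3: at line 4 remove [nbbcm] add [bri,kqul,wneyj] -> 10 lines: jam brx rdpu yip chdmc bri kqul wneyj mxr pld
Final line count: 10

Answer: 10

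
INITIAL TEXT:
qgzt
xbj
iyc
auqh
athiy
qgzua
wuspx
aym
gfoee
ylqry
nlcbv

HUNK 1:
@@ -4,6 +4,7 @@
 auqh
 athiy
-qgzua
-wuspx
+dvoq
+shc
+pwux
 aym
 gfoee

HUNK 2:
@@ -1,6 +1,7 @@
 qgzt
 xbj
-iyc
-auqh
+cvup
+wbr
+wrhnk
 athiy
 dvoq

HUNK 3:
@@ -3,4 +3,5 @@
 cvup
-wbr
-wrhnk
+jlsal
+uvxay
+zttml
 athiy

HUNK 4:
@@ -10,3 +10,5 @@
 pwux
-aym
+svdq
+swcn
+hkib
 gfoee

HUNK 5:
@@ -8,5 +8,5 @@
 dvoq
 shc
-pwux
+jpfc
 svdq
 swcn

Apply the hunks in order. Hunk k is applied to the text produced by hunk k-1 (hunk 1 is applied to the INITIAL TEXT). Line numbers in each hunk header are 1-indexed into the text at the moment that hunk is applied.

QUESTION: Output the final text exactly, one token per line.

Answer: qgzt
xbj
cvup
jlsal
uvxay
zttml
athiy
dvoq
shc
jpfc
svdq
swcn
hkib
gfoee
ylqry
nlcbv

Derivation:
Hunk 1: at line 4 remove [qgzua,wuspx] add [dvoq,shc,pwux] -> 12 lines: qgzt xbj iyc auqh athiy dvoq shc pwux aym gfoee ylqry nlcbv
Hunk 2: at line 1 remove [iyc,auqh] add [cvup,wbr,wrhnk] -> 13 lines: qgzt xbj cvup wbr wrhnk athiy dvoq shc pwux aym gfoee ylqry nlcbv
Hunk 3: at line 3 remove [wbr,wrhnk] add [jlsal,uvxay,zttml] -> 14 lines: qgzt xbj cvup jlsal uvxay zttml athiy dvoq shc pwux aym gfoee ylqry nlcbv
Hunk 4: at line 10 remove [aym] add [svdq,swcn,hkib] -> 16 lines: qgzt xbj cvup jlsal uvxay zttml athiy dvoq shc pwux svdq swcn hkib gfoee ylqry nlcbv
Hunk 5: at line 8 remove [pwux] add [jpfc] -> 16 lines: qgzt xbj cvup jlsal uvxay zttml athiy dvoq shc jpfc svdq swcn hkib gfoee ylqry nlcbv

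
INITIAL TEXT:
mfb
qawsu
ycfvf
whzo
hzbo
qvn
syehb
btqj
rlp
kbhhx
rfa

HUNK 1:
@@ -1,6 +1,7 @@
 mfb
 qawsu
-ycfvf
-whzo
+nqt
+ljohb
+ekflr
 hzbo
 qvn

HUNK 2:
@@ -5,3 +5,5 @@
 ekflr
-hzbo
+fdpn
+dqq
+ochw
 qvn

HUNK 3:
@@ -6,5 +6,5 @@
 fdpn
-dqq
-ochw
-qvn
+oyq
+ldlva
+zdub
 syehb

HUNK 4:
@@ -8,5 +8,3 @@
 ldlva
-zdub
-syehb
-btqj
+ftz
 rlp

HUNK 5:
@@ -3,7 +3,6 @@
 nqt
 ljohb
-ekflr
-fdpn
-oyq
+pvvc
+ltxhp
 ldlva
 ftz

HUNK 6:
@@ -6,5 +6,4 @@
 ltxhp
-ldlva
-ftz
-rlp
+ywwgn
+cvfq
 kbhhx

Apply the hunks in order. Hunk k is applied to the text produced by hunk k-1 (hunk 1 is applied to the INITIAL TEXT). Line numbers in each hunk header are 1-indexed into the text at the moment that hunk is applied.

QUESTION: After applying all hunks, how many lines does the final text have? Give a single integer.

Answer: 10

Derivation:
Hunk 1: at line 1 remove [ycfvf,whzo] add [nqt,ljohb,ekflr] -> 12 lines: mfb qawsu nqt ljohb ekflr hzbo qvn syehb btqj rlp kbhhx rfa
Hunk 2: at line 5 remove [hzbo] add [fdpn,dqq,ochw] -> 14 lines: mfb qawsu nqt ljohb ekflr fdpn dqq ochw qvn syehb btqj rlp kbhhx rfa
Hunk 3: at line 6 remove [dqq,ochw,qvn] add [oyq,ldlva,zdub] -> 14 lines: mfb qawsu nqt ljohb ekflr fdpn oyq ldlva zdub syehb btqj rlp kbhhx rfa
Hunk 4: at line 8 remove [zdub,syehb,btqj] add [ftz] -> 12 lines: mfb qawsu nqt ljohb ekflr fdpn oyq ldlva ftz rlp kbhhx rfa
Hunk 5: at line 3 remove [ekflr,fdpn,oyq] add [pvvc,ltxhp] -> 11 lines: mfb qawsu nqt ljohb pvvc ltxhp ldlva ftz rlp kbhhx rfa
Hunk 6: at line 6 remove [ldlva,ftz,rlp] add [ywwgn,cvfq] -> 10 lines: mfb qawsu nqt ljohb pvvc ltxhp ywwgn cvfq kbhhx rfa
Final line count: 10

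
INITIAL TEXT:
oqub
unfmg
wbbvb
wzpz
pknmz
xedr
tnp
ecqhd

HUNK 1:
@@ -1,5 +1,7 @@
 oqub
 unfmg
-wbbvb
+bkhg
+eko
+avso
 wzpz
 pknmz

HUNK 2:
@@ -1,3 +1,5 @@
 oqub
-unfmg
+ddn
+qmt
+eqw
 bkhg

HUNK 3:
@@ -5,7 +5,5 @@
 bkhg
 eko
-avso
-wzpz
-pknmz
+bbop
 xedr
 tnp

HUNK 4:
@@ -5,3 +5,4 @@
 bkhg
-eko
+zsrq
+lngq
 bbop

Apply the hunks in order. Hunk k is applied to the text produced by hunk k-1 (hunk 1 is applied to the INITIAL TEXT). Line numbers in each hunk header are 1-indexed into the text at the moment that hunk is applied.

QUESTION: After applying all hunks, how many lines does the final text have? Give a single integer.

Hunk 1: at line 1 remove [wbbvb] add [bkhg,eko,avso] -> 10 lines: oqub unfmg bkhg eko avso wzpz pknmz xedr tnp ecqhd
Hunk 2: at line 1 remove [unfmg] add [ddn,qmt,eqw] -> 12 lines: oqub ddn qmt eqw bkhg eko avso wzpz pknmz xedr tnp ecqhd
Hunk 3: at line 5 remove [avso,wzpz,pknmz] add [bbop] -> 10 lines: oqub ddn qmt eqw bkhg eko bbop xedr tnp ecqhd
Hunk 4: at line 5 remove [eko] add [zsrq,lngq] -> 11 lines: oqub ddn qmt eqw bkhg zsrq lngq bbop xedr tnp ecqhd
Final line count: 11

Answer: 11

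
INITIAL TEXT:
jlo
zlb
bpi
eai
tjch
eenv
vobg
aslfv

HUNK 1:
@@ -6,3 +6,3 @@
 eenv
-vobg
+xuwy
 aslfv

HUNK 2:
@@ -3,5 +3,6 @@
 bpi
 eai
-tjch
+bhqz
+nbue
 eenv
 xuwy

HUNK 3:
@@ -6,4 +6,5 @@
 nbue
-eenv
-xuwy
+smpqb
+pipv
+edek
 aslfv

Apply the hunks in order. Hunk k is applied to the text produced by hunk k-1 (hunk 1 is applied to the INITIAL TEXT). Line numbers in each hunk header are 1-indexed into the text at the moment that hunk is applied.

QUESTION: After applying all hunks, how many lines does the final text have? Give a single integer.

Answer: 10

Derivation:
Hunk 1: at line 6 remove [vobg] add [xuwy] -> 8 lines: jlo zlb bpi eai tjch eenv xuwy aslfv
Hunk 2: at line 3 remove [tjch] add [bhqz,nbue] -> 9 lines: jlo zlb bpi eai bhqz nbue eenv xuwy aslfv
Hunk 3: at line 6 remove [eenv,xuwy] add [smpqb,pipv,edek] -> 10 lines: jlo zlb bpi eai bhqz nbue smpqb pipv edek aslfv
Final line count: 10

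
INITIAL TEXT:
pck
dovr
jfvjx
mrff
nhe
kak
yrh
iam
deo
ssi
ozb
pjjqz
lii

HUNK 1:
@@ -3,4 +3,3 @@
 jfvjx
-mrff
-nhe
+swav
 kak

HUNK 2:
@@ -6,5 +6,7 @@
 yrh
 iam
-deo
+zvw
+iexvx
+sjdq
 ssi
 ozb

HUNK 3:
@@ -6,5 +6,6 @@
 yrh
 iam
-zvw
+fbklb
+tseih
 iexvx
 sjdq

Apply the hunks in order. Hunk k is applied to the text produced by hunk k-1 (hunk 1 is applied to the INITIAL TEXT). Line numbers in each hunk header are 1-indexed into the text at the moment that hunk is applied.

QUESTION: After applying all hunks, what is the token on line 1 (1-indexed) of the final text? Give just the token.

Hunk 1: at line 3 remove [mrff,nhe] add [swav] -> 12 lines: pck dovr jfvjx swav kak yrh iam deo ssi ozb pjjqz lii
Hunk 2: at line 6 remove [deo] add [zvw,iexvx,sjdq] -> 14 lines: pck dovr jfvjx swav kak yrh iam zvw iexvx sjdq ssi ozb pjjqz lii
Hunk 3: at line 6 remove [zvw] add [fbklb,tseih] -> 15 lines: pck dovr jfvjx swav kak yrh iam fbklb tseih iexvx sjdq ssi ozb pjjqz lii
Final line 1: pck

Answer: pck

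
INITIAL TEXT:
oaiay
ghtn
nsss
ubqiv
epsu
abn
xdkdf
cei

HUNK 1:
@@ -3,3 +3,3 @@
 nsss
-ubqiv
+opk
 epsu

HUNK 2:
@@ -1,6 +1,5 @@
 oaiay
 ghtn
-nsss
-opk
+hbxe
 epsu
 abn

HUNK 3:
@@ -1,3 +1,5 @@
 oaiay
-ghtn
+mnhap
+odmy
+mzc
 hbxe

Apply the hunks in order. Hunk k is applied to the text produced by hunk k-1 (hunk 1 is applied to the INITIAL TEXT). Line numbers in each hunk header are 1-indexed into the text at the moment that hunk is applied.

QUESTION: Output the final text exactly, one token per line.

Hunk 1: at line 3 remove [ubqiv] add [opk] -> 8 lines: oaiay ghtn nsss opk epsu abn xdkdf cei
Hunk 2: at line 1 remove [nsss,opk] add [hbxe] -> 7 lines: oaiay ghtn hbxe epsu abn xdkdf cei
Hunk 3: at line 1 remove [ghtn] add [mnhap,odmy,mzc] -> 9 lines: oaiay mnhap odmy mzc hbxe epsu abn xdkdf cei

Answer: oaiay
mnhap
odmy
mzc
hbxe
epsu
abn
xdkdf
cei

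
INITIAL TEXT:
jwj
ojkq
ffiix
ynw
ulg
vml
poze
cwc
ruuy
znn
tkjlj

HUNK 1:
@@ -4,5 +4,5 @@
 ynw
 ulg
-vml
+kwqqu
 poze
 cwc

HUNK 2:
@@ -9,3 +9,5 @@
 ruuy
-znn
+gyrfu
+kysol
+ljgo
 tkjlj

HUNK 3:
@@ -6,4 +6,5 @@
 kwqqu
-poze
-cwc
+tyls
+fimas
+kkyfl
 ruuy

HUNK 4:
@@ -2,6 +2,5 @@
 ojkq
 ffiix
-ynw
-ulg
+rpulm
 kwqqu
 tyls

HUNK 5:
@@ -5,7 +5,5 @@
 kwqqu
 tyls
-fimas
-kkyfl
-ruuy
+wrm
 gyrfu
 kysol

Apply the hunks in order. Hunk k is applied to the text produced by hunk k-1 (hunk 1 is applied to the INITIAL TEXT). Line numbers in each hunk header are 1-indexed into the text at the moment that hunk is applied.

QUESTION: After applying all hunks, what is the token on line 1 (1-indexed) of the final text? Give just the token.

Answer: jwj

Derivation:
Hunk 1: at line 4 remove [vml] add [kwqqu] -> 11 lines: jwj ojkq ffiix ynw ulg kwqqu poze cwc ruuy znn tkjlj
Hunk 2: at line 9 remove [znn] add [gyrfu,kysol,ljgo] -> 13 lines: jwj ojkq ffiix ynw ulg kwqqu poze cwc ruuy gyrfu kysol ljgo tkjlj
Hunk 3: at line 6 remove [poze,cwc] add [tyls,fimas,kkyfl] -> 14 lines: jwj ojkq ffiix ynw ulg kwqqu tyls fimas kkyfl ruuy gyrfu kysol ljgo tkjlj
Hunk 4: at line 2 remove [ynw,ulg] add [rpulm] -> 13 lines: jwj ojkq ffiix rpulm kwqqu tyls fimas kkyfl ruuy gyrfu kysol ljgo tkjlj
Hunk 5: at line 5 remove [fimas,kkyfl,ruuy] add [wrm] -> 11 lines: jwj ojkq ffiix rpulm kwqqu tyls wrm gyrfu kysol ljgo tkjlj
Final line 1: jwj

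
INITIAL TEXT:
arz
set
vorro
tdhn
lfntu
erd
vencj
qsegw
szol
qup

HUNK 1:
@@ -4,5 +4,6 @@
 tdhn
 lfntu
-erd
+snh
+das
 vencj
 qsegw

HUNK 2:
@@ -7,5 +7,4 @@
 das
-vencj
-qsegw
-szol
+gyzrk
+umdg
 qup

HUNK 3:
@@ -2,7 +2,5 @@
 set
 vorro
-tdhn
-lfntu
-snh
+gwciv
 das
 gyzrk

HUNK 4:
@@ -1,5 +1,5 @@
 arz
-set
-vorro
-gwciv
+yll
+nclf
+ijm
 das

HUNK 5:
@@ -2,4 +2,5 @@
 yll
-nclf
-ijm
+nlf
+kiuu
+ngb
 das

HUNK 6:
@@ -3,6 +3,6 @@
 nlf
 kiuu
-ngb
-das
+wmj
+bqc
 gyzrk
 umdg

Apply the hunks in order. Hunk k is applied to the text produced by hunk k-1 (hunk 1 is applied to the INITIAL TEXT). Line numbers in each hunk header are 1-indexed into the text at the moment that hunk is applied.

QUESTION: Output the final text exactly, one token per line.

Answer: arz
yll
nlf
kiuu
wmj
bqc
gyzrk
umdg
qup

Derivation:
Hunk 1: at line 4 remove [erd] add [snh,das] -> 11 lines: arz set vorro tdhn lfntu snh das vencj qsegw szol qup
Hunk 2: at line 7 remove [vencj,qsegw,szol] add [gyzrk,umdg] -> 10 lines: arz set vorro tdhn lfntu snh das gyzrk umdg qup
Hunk 3: at line 2 remove [tdhn,lfntu,snh] add [gwciv] -> 8 lines: arz set vorro gwciv das gyzrk umdg qup
Hunk 4: at line 1 remove [set,vorro,gwciv] add [yll,nclf,ijm] -> 8 lines: arz yll nclf ijm das gyzrk umdg qup
Hunk 5: at line 2 remove [nclf,ijm] add [nlf,kiuu,ngb] -> 9 lines: arz yll nlf kiuu ngb das gyzrk umdg qup
Hunk 6: at line 3 remove [ngb,das] add [wmj,bqc] -> 9 lines: arz yll nlf kiuu wmj bqc gyzrk umdg qup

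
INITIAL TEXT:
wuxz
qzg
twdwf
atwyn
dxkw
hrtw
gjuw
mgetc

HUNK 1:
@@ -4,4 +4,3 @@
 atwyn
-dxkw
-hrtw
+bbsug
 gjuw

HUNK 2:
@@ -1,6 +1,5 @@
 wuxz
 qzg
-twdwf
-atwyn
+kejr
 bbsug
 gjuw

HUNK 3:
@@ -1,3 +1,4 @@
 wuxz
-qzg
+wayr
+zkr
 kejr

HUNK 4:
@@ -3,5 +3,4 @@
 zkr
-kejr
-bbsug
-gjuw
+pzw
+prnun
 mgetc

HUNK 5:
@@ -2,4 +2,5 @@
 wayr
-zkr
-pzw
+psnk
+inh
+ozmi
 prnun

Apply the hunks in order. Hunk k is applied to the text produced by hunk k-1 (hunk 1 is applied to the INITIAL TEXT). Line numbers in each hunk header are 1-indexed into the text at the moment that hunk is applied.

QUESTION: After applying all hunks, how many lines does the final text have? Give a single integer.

Answer: 7

Derivation:
Hunk 1: at line 4 remove [dxkw,hrtw] add [bbsug] -> 7 lines: wuxz qzg twdwf atwyn bbsug gjuw mgetc
Hunk 2: at line 1 remove [twdwf,atwyn] add [kejr] -> 6 lines: wuxz qzg kejr bbsug gjuw mgetc
Hunk 3: at line 1 remove [qzg] add [wayr,zkr] -> 7 lines: wuxz wayr zkr kejr bbsug gjuw mgetc
Hunk 4: at line 3 remove [kejr,bbsug,gjuw] add [pzw,prnun] -> 6 lines: wuxz wayr zkr pzw prnun mgetc
Hunk 5: at line 2 remove [zkr,pzw] add [psnk,inh,ozmi] -> 7 lines: wuxz wayr psnk inh ozmi prnun mgetc
Final line count: 7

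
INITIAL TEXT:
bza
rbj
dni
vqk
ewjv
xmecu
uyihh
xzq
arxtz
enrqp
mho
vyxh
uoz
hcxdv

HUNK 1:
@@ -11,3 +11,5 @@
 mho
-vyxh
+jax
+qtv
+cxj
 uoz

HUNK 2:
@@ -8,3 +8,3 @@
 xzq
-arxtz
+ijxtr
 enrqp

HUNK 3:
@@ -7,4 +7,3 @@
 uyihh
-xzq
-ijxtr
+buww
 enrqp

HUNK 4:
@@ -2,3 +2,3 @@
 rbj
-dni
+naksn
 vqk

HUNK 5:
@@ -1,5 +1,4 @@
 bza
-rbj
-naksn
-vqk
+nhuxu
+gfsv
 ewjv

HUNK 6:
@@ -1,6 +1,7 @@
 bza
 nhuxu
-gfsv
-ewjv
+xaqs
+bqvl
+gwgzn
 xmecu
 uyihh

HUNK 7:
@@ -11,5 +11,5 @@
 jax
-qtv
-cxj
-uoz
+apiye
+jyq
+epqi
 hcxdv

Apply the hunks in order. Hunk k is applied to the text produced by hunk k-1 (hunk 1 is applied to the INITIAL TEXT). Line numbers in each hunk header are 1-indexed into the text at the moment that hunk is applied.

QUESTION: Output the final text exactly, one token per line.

Hunk 1: at line 11 remove [vyxh] add [jax,qtv,cxj] -> 16 lines: bza rbj dni vqk ewjv xmecu uyihh xzq arxtz enrqp mho jax qtv cxj uoz hcxdv
Hunk 2: at line 8 remove [arxtz] add [ijxtr] -> 16 lines: bza rbj dni vqk ewjv xmecu uyihh xzq ijxtr enrqp mho jax qtv cxj uoz hcxdv
Hunk 3: at line 7 remove [xzq,ijxtr] add [buww] -> 15 lines: bza rbj dni vqk ewjv xmecu uyihh buww enrqp mho jax qtv cxj uoz hcxdv
Hunk 4: at line 2 remove [dni] add [naksn] -> 15 lines: bza rbj naksn vqk ewjv xmecu uyihh buww enrqp mho jax qtv cxj uoz hcxdv
Hunk 5: at line 1 remove [rbj,naksn,vqk] add [nhuxu,gfsv] -> 14 lines: bza nhuxu gfsv ewjv xmecu uyihh buww enrqp mho jax qtv cxj uoz hcxdv
Hunk 6: at line 1 remove [gfsv,ewjv] add [xaqs,bqvl,gwgzn] -> 15 lines: bza nhuxu xaqs bqvl gwgzn xmecu uyihh buww enrqp mho jax qtv cxj uoz hcxdv
Hunk 7: at line 11 remove [qtv,cxj,uoz] add [apiye,jyq,epqi] -> 15 lines: bza nhuxu xaqs bqvl gwgzn xmecu uyihh buww enrqp mho jax apiye jyq epqi hcxdv

Answer: bza
nhuxu
xaqs
bqvl
gwgzn
xmecu
uyihh
buww
enrqp
mho
jax
apiye
jyq
epqi
hcxdv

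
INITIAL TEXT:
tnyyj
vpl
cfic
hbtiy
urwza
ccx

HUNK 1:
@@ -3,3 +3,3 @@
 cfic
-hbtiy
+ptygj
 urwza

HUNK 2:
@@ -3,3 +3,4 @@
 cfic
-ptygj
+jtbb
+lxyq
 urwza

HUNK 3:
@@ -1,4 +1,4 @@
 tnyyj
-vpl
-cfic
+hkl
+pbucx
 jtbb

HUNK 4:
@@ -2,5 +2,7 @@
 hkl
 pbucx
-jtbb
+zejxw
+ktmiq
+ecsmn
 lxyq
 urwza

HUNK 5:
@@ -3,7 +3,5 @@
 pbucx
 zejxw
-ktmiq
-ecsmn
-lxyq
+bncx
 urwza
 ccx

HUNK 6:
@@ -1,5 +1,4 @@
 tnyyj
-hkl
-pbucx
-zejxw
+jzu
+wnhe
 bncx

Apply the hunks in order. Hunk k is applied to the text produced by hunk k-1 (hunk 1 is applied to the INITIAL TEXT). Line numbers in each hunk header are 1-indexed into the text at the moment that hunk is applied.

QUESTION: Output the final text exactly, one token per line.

Hunk 1: at line 3 remove [hbtiy] add [ptygj] -> 6 lines: tnyyj vpl cfic ptygj urwza ccx
Hunk 2: at line 3 remove [ptygj] add [jtbb,lxyq] -> 7 lines: tnyyj vpl cfic jtbb lxyq urwza ccx
Hunk 3: at line 1 remove [vpl,cfic] add [hkl,pbucx] -> 7 lines: tnyyj hkl pbucx jtbb lxyq urwza ccx
Hunk 4: at line 2 remove [jtbb] add [zejxw,ktmiq,ecsmn] -> 9 lines: tnyyj hkl pbucx zejxw ktmiq ecsmn lxyq urwza ccx
Hunk 5: at line 3 remove [ktmiq,ecsmn,lxyq] add [bncx] -> 7 lines: tnyyj hkl pbucx zejxw bncx urwza ccx
Hunk 6: at line 1 remove [hkl,pbucx,zejxw] add [jzu,wnhe] -> 6 lines: tnyyj jzu wnhe bncx urwza ccx

Answer: tnyyj
jzu
wnhe
bncx
urwza
ccx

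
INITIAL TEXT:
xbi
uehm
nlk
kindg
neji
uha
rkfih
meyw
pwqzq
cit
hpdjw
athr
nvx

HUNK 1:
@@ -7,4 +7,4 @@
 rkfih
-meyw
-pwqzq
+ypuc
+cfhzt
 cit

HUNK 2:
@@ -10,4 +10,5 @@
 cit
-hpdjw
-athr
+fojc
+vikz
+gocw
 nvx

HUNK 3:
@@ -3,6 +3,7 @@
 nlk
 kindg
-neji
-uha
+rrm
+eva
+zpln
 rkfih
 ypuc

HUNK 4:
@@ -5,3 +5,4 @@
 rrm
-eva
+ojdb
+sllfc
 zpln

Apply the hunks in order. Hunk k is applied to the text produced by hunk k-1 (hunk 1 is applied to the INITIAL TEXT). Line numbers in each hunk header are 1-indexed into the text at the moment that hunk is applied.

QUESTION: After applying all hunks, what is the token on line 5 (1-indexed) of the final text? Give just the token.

Hunk 1: at line 7 remove [meyw,pwqzq] add [ypuc,cfhzt] -> 13 lines: xbi uehm nlk kindg neji uha rkfih ypuc cfhzt cit hpdjw athr nvx
Hunk 2: at line 10 remove [hpdjw,athr] add [fojc,vikz,gocw] -> 14 lines: xbi uehm nlk kindg neji uha rkfih ypuc cfhzt cit fojc vikz gocw nvx
Hunk 3: at line 3 remove [neji,uha] add [rrm,eva,zpln] -> 15 lines: xbi uehm nlk kindg rrm eva zpln rkfih ypuc cfhzt cit fojc vikz gocw nvx
Hunk 4: at line 5 remove [eva] add [ojdb,sllfc] -> 16 lines: xbi uehm nlk kindg rrm ojdb sllfc zpln rkfih ypuc cfhzt cit fojc vikz gocw nvx
Final line 5: rrm

Answer: rrm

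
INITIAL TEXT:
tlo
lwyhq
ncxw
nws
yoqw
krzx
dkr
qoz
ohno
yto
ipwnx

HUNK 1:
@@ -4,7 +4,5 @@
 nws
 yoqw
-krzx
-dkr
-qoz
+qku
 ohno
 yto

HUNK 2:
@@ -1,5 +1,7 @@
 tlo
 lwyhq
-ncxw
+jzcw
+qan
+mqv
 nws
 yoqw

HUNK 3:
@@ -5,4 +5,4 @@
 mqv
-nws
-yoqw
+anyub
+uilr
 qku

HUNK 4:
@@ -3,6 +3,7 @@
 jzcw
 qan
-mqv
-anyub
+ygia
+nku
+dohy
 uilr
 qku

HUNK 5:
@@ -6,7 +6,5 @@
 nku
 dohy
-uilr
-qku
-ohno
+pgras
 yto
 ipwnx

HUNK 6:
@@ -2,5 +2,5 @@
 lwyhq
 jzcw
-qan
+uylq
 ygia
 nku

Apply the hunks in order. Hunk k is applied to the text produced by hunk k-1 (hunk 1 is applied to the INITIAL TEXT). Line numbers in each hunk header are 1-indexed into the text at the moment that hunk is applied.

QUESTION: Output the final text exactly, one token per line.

Answer: tlo
lwyhq
jzcw
uylq
ygia
nku
dohy
pgras
yto
ipwnx

Derivation:
Hunk 1: at line 4 remove [krzx,dkr,qoz] add [qku] -> 9 lines: tlo lwyhq ncxw nws yoqw qku ohno yto ipwnx
Hunk 2: at line 1 remove [ncxw] add [jzcw,qan,mqv] -> 11 lines: tlo lwyhq jzcw qan mqv nws yoqw qku ohno yto ipwnx
Hunk 3: at line 5 remove [nws,yoqw] add [anyub,uilr] -> 11 lines: tlo lwyhq jzcw qan mqv anyub uilr qku ohno yto ipwnx
Hunk 4: at line 3 remove [mqv,anyub] add [ygia,nku,dohy] -> 12 lines: tlo lwyhq jzcw qan ygia nku dohy uilr qku ohno yto ipwnx
Hunk 5: at line 6 remove [uilr,qku,ohno] add [pgras] -> 10 lines: tlo lwyhq jzcw qan ygia nku dohy pgras yto ipwnx
Hunk 6: at line 2 remove [qan] add [uylq] -> 10 lines: tlo lwyhq jzcw uylq ygia nku dohy pgras yto ipwnx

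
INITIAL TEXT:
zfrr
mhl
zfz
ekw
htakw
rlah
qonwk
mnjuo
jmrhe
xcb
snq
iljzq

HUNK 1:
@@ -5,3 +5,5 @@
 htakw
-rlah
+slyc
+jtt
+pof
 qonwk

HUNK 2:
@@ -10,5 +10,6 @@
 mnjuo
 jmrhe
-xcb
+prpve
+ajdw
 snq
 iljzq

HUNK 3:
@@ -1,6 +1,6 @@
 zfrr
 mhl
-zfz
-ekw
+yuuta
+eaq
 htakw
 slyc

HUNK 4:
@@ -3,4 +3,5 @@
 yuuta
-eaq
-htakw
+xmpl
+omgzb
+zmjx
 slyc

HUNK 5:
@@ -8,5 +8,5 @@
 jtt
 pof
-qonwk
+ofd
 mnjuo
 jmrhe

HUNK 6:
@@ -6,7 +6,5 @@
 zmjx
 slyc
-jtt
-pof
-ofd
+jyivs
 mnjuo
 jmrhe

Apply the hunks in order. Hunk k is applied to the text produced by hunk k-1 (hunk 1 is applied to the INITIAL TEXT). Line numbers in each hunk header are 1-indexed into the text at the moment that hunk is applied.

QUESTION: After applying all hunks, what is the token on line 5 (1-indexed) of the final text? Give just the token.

Hunk 1: at line 5 remove [rlah] add [slyc,jtt,pof] -> 14 lines: zfrr mhl zfz ekw htakw slyc jtt pof qonwk mnjuo jmrhe xcb snq iljzq
Hunk 2: at line 10 remove [xcb] add [prpve,ajdw] -> 15 lines: zfrr mhl zfz ekw htakw slyc jtt pof qonwk mnjuo jmrhe prpve ajdw snq iljzq
Hunk 3: at line 1 remove [zfz,ekw] add [yuuta,eaq] -> 15 lines: zfrr mhl yuuta eaq htakw slyc jtt pof qonwk mnjuo jmrhe prpve ajdw snq iljzq
Hunk 4: at line 3 remove [eaq,htakw] add [xmpl,omgzb,zmjx] -> 16 lines: zfrr mhl yuuta xmpl omgzb zmjx slyc jtt pof qonwk mnjuo jmrhe prpve ajdw snq iljzq
Hunk 5: at line 8 remove [qonwk] add [ofd] -> 16 lines: zfrr mhl yuuta xmpl omgzb zmjx slyc jtt pof ofd mnjuo jmrhe prpve ajdw snq iljzq
Hunk 6: at line 6 remove [jtt,pof,ofd] add [jyivs] -> 14 lines: zfrr mhl yuuta xmpl omgzb zmjx slyc jyivs mnjuo jmrhe prpve ajdw snq iljzq
Final line 5: omgzb

Answer: omgzb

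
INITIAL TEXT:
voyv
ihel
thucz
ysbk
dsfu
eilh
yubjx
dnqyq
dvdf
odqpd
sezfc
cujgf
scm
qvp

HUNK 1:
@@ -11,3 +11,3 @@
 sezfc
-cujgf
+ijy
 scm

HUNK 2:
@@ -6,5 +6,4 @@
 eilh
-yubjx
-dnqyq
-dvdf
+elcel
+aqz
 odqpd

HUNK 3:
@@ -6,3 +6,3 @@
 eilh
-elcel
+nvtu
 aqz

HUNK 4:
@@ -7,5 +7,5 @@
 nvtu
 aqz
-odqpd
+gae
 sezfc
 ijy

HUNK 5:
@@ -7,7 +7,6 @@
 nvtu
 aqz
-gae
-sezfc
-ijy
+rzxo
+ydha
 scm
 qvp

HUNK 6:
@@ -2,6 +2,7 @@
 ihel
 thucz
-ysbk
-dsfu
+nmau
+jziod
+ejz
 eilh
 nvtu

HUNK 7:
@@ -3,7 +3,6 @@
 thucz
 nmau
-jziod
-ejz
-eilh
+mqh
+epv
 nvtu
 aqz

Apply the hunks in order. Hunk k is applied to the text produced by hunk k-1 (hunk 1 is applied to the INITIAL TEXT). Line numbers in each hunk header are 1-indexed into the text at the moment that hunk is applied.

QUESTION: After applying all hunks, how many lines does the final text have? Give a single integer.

Hunk 1: at line 11 remove [cujgf] add [ijy] -> 14 lines: voyv ihel thucz ysbk dsfu eilh yubjx dnqyq dvdf odqpd sezfc ijy scm qvp
Hunk 2: at line 6 remove [yubjx,dnqyq,dvdf] add [elcel,aqz] -> 13 lines: voyv ihel thucz ysbk dsfu eilh elcel aqz odqpd sezfc ijy scm qvp
Hunk 3: at line 6 remove [elcel] add [nvtu] -> 13 lines: voyv ihel thucz ysbk dsfu eilh nvtu aqz odqpd sezfc ijy scm qvp
Hunk 4: at line 7 remove [odqpd] add [gae] -> 13 lines: voyv ihel thucz ysbk dsfu eilh nvtu aqz gae sezfc ijy scm qvp
Hunk 5: at line 7 remove [gae,sezfc,ijy] add [rzxo,ydha] -> 12 lines: voyv ihel thucz ysbk dsfu eilh nvtu aqz rzxo ydha scm qvp
Hunk 6: at line 2 remove [ysbk,dsfu] add [nmau,jziod,ejz] -> 13 lines: voyv ihel thucz nmau jziod ejz eilh nvtu aqz rzxo ydha scm qvp
Hunk 7: at line 3 remove [jziod,ejz,eilh] add [mqh,epv] -> 12 lines: voyv ihel thucz nmau mqh epv nvtu aqz rzxo ydha scm qvp
Final line count: 12

Answer: 12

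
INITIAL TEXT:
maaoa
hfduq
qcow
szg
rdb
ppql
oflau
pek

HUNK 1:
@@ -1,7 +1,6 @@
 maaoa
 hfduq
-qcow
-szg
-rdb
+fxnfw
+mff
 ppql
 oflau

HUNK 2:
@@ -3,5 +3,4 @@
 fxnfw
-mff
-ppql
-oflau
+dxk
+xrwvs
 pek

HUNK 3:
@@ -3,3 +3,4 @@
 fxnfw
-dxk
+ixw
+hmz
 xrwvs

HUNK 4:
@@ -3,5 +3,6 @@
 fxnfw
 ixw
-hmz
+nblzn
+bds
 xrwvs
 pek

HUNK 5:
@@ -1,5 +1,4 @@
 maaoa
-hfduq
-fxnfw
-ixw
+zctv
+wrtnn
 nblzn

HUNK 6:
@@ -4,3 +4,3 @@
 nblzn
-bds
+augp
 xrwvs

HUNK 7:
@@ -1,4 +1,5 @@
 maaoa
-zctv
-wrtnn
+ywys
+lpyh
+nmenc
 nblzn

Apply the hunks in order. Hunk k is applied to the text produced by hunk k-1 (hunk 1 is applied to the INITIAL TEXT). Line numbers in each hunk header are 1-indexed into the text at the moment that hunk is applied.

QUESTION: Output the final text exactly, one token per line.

Hunk 1: at line 1 remove [qcow,szg,rdb] add [fxnfw,mff] -> 7 lines: maaoa hfduq fxnfw mff ppql oflau pek
Hunk 2: at line 3 remove [mff,ppql,oflau] add [dxk,xrwvs] -> 6 lines: maaoa hfduq fxnfw dxk xrwvs pek
Hunk 3: at line 3 remove [dxk] add [ixw,hmz] -> 7 lines: maaoa hfduq fxnfw ixw hmz xrwvs pek
Hunk 4: at line 3 remove [hmz] add [nblzn,bds] -> 8 lines: maaoa hfduq fxnfw ixw nblzn bds xrwvs pek
Hunk 5: at line 1 remove [hfduq,fxnfw,ixw] add [zctv,wrtnn] -> 7 lines: maaoa zctv wrtnn nblzn bds xrwvs pek
Hunk 6: at line 4 remove [bds] add [augp] -> 7 lines: maaoa zctv wrtnn nblzn augp xrwvs pek
Hunk 7: at line 1 remove [zctv,wrtnn] add [ywys,lpyh,nmenc] -> 8 lines: maaoa ywys lpyh nmenc nblzn augp xrwvs pek

Answer: maaoa
ywys
lpyh
nmenc
nblzn
augp
xrwvs
pek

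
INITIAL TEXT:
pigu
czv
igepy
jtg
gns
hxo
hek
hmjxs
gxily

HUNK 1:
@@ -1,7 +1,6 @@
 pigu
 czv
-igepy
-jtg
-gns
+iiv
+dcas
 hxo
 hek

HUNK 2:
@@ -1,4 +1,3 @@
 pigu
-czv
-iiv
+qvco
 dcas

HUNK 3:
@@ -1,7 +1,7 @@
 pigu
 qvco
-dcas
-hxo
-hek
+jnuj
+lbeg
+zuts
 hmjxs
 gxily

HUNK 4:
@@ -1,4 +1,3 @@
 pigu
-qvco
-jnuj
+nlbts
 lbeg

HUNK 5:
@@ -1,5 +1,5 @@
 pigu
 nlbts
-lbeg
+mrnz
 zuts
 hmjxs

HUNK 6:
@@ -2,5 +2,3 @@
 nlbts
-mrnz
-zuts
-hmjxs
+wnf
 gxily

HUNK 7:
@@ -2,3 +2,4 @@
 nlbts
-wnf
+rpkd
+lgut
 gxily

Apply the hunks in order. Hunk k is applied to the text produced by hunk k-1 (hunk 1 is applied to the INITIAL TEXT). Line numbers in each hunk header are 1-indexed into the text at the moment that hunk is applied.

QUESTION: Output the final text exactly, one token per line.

Hunk 1: at line 1 remove [igepy,jtg,gns] add [iiv,dcas] -> 8 lines: pigu czv iiv dcas hxo hek hmjxs gxily
Hunk 2: at line 1 remove [czv,iiv] add [qvco] -> 7 lines: pigu qvco dcas hxo hek hmjxs gxily
Hunk 3: at line 1 remove [dcas,hxo,hek] add [jnuj,lbeg,zuts] -> 7 lines: pigu qvco jnuj lbeg zuts hmjxs gxily
Hunk 4: at line 1 remove [qvco,jnuj] add [nlbts] -> 6 lines: pigu nlbts lbeg zuts hmjxs gxily
Hunk 5: at line 1 remove [lbeg] add [mrnz] -> 6 lines: pigu nlbts mrnz zuts hmjxs gxily
Hunk 6: at line 2 remove [mrnz,zuts,hmjxs] add [wnf] -> 4 lines: pigu nlbts wnf gxily
Hunk 7: at line 2 remove [wnf] add [rpkd,lgut] -> 5 lines: pigu nlbts rpkd lgut gxily

Answer: pigu
nlbts
rpkd
lgut
gxily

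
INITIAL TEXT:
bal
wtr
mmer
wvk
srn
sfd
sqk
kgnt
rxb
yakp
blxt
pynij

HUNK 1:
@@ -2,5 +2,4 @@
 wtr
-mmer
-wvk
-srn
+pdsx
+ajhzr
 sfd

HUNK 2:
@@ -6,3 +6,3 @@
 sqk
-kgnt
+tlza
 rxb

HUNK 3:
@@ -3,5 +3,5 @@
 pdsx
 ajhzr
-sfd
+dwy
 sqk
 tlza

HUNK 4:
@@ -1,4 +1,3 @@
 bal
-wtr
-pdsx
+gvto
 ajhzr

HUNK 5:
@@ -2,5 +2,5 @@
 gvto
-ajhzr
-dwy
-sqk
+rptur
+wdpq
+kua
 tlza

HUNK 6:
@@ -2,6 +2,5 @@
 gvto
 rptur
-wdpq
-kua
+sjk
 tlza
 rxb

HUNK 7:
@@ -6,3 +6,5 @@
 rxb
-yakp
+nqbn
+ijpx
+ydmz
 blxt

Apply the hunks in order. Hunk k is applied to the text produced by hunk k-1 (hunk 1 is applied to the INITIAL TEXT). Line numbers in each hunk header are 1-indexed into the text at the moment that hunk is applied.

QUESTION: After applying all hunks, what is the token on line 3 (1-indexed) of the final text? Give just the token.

Hunk 1: at line 2 remove [mmer,wvk,srn] add [pdsx,ajhzr] -> 11 lines: bal wtr pdsx ajhzr sfd sqk kgnt rxb yakp blxt pynij
Hunk 2: at line 6 remove [kgnt] add [tlza] -> 11 lines: bal wtr pdsx ajhzr sfd sqk tlza rxb yakp blxt pynij
Hunk 3: at line 3 remove [sfd] add [dwy] -> 11 lines: bal wtr pdsx ajhzr dwy sqk tlza rxb yakp blxt pynij
Hunk 4: at line 1 remove [wtr,pdsx] add [gvto] -> 10 lines: bal gvto ajhzr dwy sqk tlza rxb yakp blxt pynij
Hunk 5: at line 2 remove [ajhzr,dwy,sqk] add [rptur,wdpq,kua] -> 10 lines: bal gvto rptur wdpq kua tlza rxb yakp blxt pynij
Hunk 6: at line 2 remove [wdpq,kua] add [sjk] -> 9 lines: bal gvto rptur sjk tlza rxb yakp blxt pynij
Hunk 7: at line 6 remove [yakp] add [nqbn,ijpx,ydmz] -> 11 lines: bal gvto rptur sjk tlza rxb nqbn ijpx ydmz blxt pynij
Final line 3: rptur

Answer: rptur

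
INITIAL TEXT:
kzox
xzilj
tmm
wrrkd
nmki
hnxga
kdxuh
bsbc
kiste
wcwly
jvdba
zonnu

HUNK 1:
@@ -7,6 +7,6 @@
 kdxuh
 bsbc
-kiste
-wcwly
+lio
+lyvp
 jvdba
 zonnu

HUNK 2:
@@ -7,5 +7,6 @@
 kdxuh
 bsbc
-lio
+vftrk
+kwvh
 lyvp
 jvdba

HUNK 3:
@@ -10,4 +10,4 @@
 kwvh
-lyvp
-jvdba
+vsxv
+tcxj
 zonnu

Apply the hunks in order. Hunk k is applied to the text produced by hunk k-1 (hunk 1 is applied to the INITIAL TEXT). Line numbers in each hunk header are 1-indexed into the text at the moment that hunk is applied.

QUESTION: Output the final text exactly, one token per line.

Answer: kzox
xzilj
tmm
wrrkd
nmki
hnxga
kdxuh
bsbc
vftrk
kwvh
vsxv
tcxj
zonnu

Derivation:
Hunk 1: at line 7 remove [kiste,wcwly] add [lio,lyvp] -> 12 lines: kzox xzilj tmm wrrkd nmki hnxga kdxuh bsbc lio lyvp jvdba zonnu
Hunk 2: at line 7 remove [lio] add [vftrk,kwvh] -> 13 lines: kzox xzilj tmm wrrkd nmki hnxga kdxuh bsbc vftrk kwvh lyvp jvdba zonnu
Hunk 3: at line 10 remove [lyvp,jvdba] add [vsxv,tcxj] -> 13 lines: kzox xzilj tmm wrrkd nmki hnxga kdxuh bsbc vftrk kwvh vsxv tcxj zonnu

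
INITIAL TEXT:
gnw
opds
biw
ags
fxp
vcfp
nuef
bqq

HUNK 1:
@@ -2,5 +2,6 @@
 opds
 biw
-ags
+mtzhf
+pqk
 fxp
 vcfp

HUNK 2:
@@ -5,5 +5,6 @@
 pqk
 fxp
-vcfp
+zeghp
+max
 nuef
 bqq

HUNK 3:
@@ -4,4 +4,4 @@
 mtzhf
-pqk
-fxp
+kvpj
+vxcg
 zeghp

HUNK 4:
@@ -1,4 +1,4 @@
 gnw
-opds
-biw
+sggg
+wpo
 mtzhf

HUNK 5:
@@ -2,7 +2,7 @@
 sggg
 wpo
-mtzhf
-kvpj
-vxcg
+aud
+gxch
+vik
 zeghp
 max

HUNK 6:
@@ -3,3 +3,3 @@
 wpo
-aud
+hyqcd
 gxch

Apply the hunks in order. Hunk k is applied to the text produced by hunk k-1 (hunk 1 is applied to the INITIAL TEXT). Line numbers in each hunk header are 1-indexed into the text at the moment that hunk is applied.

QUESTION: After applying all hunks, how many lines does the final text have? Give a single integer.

Answer: 10

Derivation:
Hunk 1: at line 2 remove [ags] add [mtzhf,pqk] -> 9 lines: gnw opds biw mtzhf pqk fxp vcfp nuef bqq
Hunk 2: at line 5 remove [vcfp] add [zeghp,max] -> 10 lines: gnw opds biw mtzhf pqk fxp zeghp max nuef bqq
Hunk 3: at line 4 remove [pqk,fxp] add [kvpj,vxcg] -> 10 lines: gnw opds biw mtzhf kvpj vxcg zeghp max nuef bqq
Hunk 4: at line 1 remove [opds,biw] add [sggg,wpo] -> 10 lines: gnw sggg wpo mtzhf kvpj vxcg zeghp max nuef bqq
Hunk 5: at line 2 remove [mtzhf,kvpj,vxcg] add [aud,gxch,vik] -> 10 lines: gnw sggg wpo aud gxch vik zeghp max nuef bqq
Hunk 6: at line 3 remove [aud] add [hyqcd] -> 10 lines: gnw sggg wpo hyqcd gxch vik zeghp max nuef bqq
Final line count: 10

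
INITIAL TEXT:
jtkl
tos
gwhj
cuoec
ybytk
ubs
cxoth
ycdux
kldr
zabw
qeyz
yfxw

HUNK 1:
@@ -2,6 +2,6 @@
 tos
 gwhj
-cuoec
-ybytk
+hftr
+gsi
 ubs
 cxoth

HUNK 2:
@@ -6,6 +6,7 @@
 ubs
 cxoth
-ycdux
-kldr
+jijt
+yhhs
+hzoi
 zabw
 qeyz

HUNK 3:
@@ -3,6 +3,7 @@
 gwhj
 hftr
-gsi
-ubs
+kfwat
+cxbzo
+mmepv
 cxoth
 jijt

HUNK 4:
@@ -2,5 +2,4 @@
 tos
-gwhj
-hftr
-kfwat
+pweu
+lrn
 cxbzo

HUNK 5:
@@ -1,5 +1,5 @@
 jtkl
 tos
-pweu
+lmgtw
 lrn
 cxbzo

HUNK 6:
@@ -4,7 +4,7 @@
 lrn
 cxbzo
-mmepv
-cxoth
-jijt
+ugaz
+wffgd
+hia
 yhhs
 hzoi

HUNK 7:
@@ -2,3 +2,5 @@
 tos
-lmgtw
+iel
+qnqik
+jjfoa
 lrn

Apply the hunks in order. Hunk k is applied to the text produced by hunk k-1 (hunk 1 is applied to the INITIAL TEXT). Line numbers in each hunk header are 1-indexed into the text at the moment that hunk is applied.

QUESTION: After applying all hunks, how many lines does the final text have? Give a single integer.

Answer: 15

Derivation:
Hunk 1: at line 2 remove [cuoec,ybytk] add [hftr,gsi] -> 12 lines: jtkl tos gwhj hftr gsi ubs cxoth ycdux kldr zabw qeyz yfxw
Hunk 2: at line 6 remove [ycdux,kldr] add [jijt,yhhs,hzoi] -> 13 lines: jtkl tos gwhj hftr gsi ubs cxoth jijt yhhs hzoi zabw qeyz yfxw
Hunk 3: at line 3 remove [gsi,ubs] add [kfwat,cxbzo,mmepv] -> 14 lines: jtkl tos gwhj hftr kfwat cxbzo mmepv cxoth jijt yhhs hzoi zabw qeyz yfxw
Hunk 4: at line 2 remove [gwhj,hftr,kfwat] add [pweu,lrn] -> 13 lines: jtkl tos pweu lrn cxbzo mmepv cxoth jijt yhhs hzoi zabw qeyz yfxw
Hunk 5: at line 1 remove [pweu] add [lmgtw] -> 13 lines: jtkl tos lmgtw lrn cxbzo mmepv cxoth jijt yhhs hzoi zabw qeyz yfxw
Hunk 6: at line 4 remove [mmepv,cxoth,jijt] add [ugaz,wffgd,hia] -> 13 lines: jtkl tos lmgtw lrn cxbzo ugaz wffgd hia yhhs hzoi zabw qeyz yfxw
Hunk 7: at line 2 remove [lmgtw] add [iel,qnqik,jjfoa] -> 15 lines: jtkl tos iel qnqik jjfoa lrn cxbzo ugaz wffgd hia yhhs hzoi zabw qeyz yfxw
Final line count: 15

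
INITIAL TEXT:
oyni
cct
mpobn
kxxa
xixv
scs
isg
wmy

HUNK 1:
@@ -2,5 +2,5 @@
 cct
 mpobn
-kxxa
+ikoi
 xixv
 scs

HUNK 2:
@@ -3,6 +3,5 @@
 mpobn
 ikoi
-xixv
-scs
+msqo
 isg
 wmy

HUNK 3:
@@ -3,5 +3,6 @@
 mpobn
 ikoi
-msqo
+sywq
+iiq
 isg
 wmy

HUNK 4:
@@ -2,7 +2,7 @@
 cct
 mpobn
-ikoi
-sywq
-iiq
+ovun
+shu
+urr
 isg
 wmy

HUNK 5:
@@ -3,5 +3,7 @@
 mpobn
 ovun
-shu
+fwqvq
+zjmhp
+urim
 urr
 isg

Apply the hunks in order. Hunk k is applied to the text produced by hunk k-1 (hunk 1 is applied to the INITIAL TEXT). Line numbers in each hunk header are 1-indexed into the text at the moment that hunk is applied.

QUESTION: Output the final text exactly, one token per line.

Answer: oyni
cct
mpobn
ovun
fwqvq
zjmhp
urim
urr
isg
wmy

Derivation:
Hunk 1: at line 2 remove [kxxa] add [ikoi] -> 8 lines: oyni cct mpobn ikoi xixv scs isg wmy
Hunk 2: at line 3 remove [xixv,scs] add [msqo] -> 7 lines: oyni cct mpobn ikoi msqo isg wmy
Hunk 3: at line 3 remove [msqo] add [sywq,iiq] -> 8 lines: oyni cct mpobn ikoi sywq iiq isg wmy
Hunk 4: at line 2 remove [ikoi,sywq,iiq] add [ovun,shu,urr] -> 8 lines: oyni cct mpobn ovun shu urr isg wmy
Hunk 5: at line 3 remove [shu] add [fwqvq,zjmhp,urim] -> 10 lines: oyni cct mpobn ovun fwqvq zjmhp urim urr isg wmy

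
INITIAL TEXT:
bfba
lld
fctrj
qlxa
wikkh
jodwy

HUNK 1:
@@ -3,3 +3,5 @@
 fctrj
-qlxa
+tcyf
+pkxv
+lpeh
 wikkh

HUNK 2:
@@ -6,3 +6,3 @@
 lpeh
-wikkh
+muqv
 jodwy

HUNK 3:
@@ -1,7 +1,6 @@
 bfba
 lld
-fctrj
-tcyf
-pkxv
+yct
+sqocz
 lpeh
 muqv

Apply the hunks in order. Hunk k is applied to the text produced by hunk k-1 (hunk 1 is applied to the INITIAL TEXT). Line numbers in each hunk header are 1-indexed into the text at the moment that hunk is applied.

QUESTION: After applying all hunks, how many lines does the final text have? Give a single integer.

Answer: 7

Derivation:
Hunk 1: at line 3 remove [qlxa] add [tcyf,pkxv,lpeh] -> 8 lines: bfba lld fctrj tcyf pkxv lpeh wikkh jodwy
Hunk 2: at line 6 remove [wikkh] add [muqv] -> 8 lines: bfba lld fctrj tcyf pkxv lpeh muqv jodwy
Hunk 3: at line 1 remove [fctrj,tcyf,pkxv] add [yct,sqocz] -> 7 lines: bfba lld yct sqocz lpeh muqv jodwy
Final line count: 7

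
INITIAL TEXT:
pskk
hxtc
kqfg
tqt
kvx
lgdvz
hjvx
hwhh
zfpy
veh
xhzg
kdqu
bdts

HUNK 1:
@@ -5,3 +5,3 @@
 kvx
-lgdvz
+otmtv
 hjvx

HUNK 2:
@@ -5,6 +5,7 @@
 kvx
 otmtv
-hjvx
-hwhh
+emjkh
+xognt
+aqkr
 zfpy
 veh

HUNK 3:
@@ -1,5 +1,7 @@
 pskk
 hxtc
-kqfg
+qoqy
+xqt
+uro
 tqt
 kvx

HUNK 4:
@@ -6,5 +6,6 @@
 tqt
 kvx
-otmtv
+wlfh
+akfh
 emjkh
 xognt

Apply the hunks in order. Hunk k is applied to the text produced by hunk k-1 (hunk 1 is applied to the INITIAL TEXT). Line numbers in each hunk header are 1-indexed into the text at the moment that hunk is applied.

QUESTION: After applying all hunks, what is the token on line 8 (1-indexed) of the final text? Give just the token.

Answer: wlfh

Derivation:
Hunk 1: at line 5 remove [lgdvz] add [otmtv] -> 13 lines: pskk hxtc kqfg tqt kvx otmtv hjvx hwhh zfpy veh xhzg kdqu bdts
Hunk 2: at line 5 remove [hjvx,hwhh] add [emjkh,xognt,aqkr] -> 14 lines: pskk hxtc kqfg tqt kvx otmtv emjkh xognt aqkr zfpy veh xhzg kdqu bdts
Hunk 3: at line 1 remove [kqfg] add [qoqy,xqt,uro] -> 16 lines: pskk hxtc qoqy xqt uro tqt kvx otmtv emjkh xognt aqkr zfpy veh xhzg kdqu bdts
Hunk 4: at line 6 remove [otmtv] add [wlfh,akfh] -> 17 lines: pskk hxtc qoqy xqt uro tqt kvx wlfh akfh emjkh xognt aqkr zfpy veh xhzg kdqu bdts
Final line 8: wlfh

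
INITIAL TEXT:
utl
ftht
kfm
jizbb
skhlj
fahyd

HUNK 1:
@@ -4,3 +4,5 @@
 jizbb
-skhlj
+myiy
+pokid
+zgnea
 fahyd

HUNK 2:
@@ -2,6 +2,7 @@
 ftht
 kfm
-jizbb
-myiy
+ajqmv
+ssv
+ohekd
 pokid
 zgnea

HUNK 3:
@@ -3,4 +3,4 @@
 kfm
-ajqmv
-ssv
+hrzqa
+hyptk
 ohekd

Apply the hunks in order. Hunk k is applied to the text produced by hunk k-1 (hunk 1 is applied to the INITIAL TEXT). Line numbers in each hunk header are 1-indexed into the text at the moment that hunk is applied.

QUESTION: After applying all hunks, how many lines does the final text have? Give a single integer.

Hunk 1: at line 4 remove [skhlj] add [myiy,pokid,zgnea] -> 8 lines: utl ftht kfm jizbb myiy pokid zgnea fahyd
Hunk 2: at line 2 remove [jizbb,myiy] add [ajqmv,ssv,ohekd] -> 9 lines: utl ftht kfm ajqmv ssv ohekd pokid zgnea fahyd
Hunk 3: at line 3 remove [ajqmv,ssv] add [hrzqa,hyptk] -> 9 lines: utl ftht kfm hrzqa hyptk ohekd pokid zgnea fahyd
Final line count: 9

Answer: 9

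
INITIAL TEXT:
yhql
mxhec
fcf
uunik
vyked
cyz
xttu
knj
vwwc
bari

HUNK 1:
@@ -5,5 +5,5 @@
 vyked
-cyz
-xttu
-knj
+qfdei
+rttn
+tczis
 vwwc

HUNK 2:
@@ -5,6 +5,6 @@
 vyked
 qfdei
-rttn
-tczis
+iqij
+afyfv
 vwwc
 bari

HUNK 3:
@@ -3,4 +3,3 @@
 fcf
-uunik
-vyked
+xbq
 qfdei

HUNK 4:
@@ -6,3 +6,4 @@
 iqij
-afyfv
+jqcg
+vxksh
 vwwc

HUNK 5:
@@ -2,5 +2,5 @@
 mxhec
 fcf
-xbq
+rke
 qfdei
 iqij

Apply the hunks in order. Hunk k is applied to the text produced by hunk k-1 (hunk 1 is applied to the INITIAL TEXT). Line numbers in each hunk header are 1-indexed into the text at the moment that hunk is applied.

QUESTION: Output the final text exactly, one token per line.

Hunk 1: at line 5 remove [cyz,xttu,knj] add [qfdei,rttn,tczis] -> 10 lines: yhql mxhec fcf uunik vyked qfdei rttn tczis vwwc bari
Hunk 2: at line 5 remove [rttn,tczis] add [iqij,afyfv] -> 10 lines: yhql mxhec fcf uunik vyked qfdei iqij afyfv vwwc bari
Hunk 3: at line 3 remove [uunik,vyked] add [xbq] -> 9 lines: yhql mxhec fcf xbq qfdei iqij afyfv vwwc bari
Hunk 4: at line 6 remove [afyfv] add [jqcg,vxksh] -> 10 lines: yhql mxhec fcf xbq qfdei iqij jqcg vxksh vwwc bari
Hunk 5: at line 2 remove [xbq] add [rke] -> 10 lines: yhql mxhec fcf rke qfdei iqij jqcg vxksh vwwc bari

Answer: yhql
mxhec
fcf
rke
qfdei
iqij
jqcg
vxksh
vwwc
bari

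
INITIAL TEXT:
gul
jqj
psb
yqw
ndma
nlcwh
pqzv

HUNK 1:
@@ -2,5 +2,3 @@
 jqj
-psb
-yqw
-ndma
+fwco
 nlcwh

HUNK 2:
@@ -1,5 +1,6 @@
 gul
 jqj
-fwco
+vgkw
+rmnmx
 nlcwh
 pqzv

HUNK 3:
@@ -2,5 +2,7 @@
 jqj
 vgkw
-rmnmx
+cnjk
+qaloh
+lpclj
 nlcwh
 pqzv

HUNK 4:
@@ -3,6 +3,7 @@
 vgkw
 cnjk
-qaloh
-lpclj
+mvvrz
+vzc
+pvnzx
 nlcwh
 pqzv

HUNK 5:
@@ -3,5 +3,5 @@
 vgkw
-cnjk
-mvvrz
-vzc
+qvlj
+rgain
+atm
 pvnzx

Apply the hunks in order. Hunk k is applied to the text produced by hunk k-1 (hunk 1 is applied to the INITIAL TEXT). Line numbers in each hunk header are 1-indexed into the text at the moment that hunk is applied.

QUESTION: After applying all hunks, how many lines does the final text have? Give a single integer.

Answer: 9

Derivation:
Hunk 1: at line 2 remove [psb,yqw,ndma] add [fwco] -> 5 lines: gul jqj fwco nlcwh pqzv
Hunk 2: at line 1 remove [fwco] add [vgkw,rmnmx] -> 6 lines: gul jqj vgkw rmnmx nlcwh pqzv
Hunk 3: at line 2 remove [rmnmx] add [cnjk,qaloh,lpclj] -> 8 lines: gul jqj vgkw cnjk qaloh lpclj nlcwh pqzv
Hunk 4: at line 3 remove [qaloh,lpclj] add [mvvrz,vzc,pvnzx] -> 9 lines: gul jqj vgkw cnjk mvvrz vzc pvnzx nlcwh pqzv
Hunk 5: at line 3 remove [cnjk,mvvrz,vzc] add [qvlj,rgain,atm] -> 9 lines: gul jqj vgkw qvlj rgain atm pvnzx nlcwh pqzv
Final line count: 9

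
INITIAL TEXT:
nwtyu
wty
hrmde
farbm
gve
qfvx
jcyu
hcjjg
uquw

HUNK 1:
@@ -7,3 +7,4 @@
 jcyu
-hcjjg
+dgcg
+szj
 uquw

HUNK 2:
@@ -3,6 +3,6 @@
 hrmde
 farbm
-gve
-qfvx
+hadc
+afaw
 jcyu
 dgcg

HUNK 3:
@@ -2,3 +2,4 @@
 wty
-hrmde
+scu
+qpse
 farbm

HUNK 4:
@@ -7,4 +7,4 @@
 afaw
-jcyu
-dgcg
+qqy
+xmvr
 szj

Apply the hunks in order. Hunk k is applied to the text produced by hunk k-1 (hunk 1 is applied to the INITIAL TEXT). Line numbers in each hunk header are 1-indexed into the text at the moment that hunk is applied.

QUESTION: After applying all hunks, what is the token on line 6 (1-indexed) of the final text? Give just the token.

Hunk 1: at line 7 remove [hcjjg] add [dgcg,szj] -> 10 lines: nwtyu wty hrmde farbm gve qfvx jcyu dgcg szj uquw
Hunk 2: at line 3 remove [gve,qfvx] add [hadc,afaw] -> 10 lines: nwtyu wty hrmde farbm hadc afaw jcyu dgcg szj uquw
Hunk 3: at line 2 remove [hrmde] add [scu,qpse] -> 11 lines: nwtyu wty scu qpse farbm hadc afaw jcyu dgcg szj uquw
Hunk 4: at line 7 remove [jcyu,dgcg] add [qqy,xmvr] -> 11 lines: nwtyu wty scu qpse farbm hadc afaw qqy xmvr szj uquw
Final line 6: hadc

Answer: hadc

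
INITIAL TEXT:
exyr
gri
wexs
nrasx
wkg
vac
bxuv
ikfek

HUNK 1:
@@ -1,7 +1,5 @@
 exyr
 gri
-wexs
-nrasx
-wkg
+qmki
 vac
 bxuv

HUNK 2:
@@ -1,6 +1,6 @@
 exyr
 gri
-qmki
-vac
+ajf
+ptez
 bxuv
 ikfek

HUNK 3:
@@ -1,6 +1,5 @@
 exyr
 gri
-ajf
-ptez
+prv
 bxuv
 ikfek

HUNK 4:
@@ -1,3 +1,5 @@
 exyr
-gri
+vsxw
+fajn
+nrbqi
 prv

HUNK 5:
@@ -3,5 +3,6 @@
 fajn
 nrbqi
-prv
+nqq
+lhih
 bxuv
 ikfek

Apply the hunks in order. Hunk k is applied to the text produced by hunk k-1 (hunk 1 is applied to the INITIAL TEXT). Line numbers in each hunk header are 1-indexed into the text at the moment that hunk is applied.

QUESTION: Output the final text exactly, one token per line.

Hunk 1: at line 1 remove [wexs,nrasx,wkg] add [qmki] -> 6 lines: exyr gri qmki vac bxuv ikfek
Hunk 2: at line 1 remove [qmki,vac] add [ajf,ptez] -> 6 lines: exyr gri ajf ptez bxuv ikfek
Hunk 3: at line 1 remove [ajf,ptez] add [prv] -> 5 lines: exyr gri prv bxuv ikfek
Hunk 4: at line 1 remove [gri] add [vsxw,fajn,nrbqi] -> 7 lines: exyr vsxw fajn nrbqi prv bxuv ikfek
Hunk 5: at line 3 remove [prv] add [nqq,lhih] -> 8 lines: exyr vsxw fajn nrbqi nqq lhih bxuv ikfek

Answer: exyr
vsxw
fajn
nrbqi
nqq
lhih
bxuv
ikfek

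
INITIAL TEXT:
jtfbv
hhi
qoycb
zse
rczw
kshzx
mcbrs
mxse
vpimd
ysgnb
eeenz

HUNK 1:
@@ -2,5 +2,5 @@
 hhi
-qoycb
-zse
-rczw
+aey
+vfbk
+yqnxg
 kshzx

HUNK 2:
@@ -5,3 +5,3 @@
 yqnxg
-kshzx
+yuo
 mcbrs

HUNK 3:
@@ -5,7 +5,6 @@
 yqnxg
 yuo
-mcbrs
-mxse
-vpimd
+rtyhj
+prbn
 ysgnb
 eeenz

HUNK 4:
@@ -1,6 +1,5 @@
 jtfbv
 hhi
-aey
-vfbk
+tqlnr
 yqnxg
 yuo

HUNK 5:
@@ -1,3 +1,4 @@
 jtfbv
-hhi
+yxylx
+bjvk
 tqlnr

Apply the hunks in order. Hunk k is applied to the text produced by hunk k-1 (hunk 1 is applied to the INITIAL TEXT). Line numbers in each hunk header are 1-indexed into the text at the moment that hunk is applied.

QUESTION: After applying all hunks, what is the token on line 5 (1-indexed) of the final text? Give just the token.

Hunk 1: at line 2 remove [qoycb,zse,rczw] add [aey,vfbk,yqnxg] -> 11 lines: jtfbv hhi aey vfbk yqnxg kshzx mcbrs mxse vpimd ysgnb eeenz
Hunk 2: at line 5 remove [kshzx] add [yuo] -> 11 lines: jtfbv hhi aey vfbk yqnxg yuo mcbrs mxse vpimd ysgnb eeenz
Hunk 3: at line 5 remove [mcbrs,mxse,vpimd] add [rtyhj,prbn] -> 10 lines: jtfbv hhi aey vfbk yqnxg yuo rtyhj prbn ysgnb eeenz
Hunk 4: at line 1 remove [aey,vfbk] add [tqlnr] -> 9 lines: jtfbv hhi tqlnr yqnxg yuo rtyhj prbn ysgnb eeenz
Hunk 5: at line 1 remove [hhi] add [yxylx,bjvk] -> 10 lines: jtfbv yxylx bjvk tqlnr yqnxg yuo rtyhj prbn ysgnb eeenz
Final line 5: yqnxg

Answer: yqnxg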